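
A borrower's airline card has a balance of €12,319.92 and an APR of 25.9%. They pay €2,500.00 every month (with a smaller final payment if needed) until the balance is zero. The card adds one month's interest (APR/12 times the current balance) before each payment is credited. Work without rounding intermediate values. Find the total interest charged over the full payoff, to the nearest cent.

Monthly rate r = 25.9%/12 = 2.15833% = 0.0215833.
Payoff takes n = ⌈−ln(1 − rB₀/P)/ln(1+r)⌉ = ⌈5.266⌉ = 6 payments; the last is €670.91.
Total paid = 5·€2,500.00 + €670.91 = €13,170.91.
Total interest = total paid − principal = €13,170.91 − €12,319.92 = €850.99.

€850.99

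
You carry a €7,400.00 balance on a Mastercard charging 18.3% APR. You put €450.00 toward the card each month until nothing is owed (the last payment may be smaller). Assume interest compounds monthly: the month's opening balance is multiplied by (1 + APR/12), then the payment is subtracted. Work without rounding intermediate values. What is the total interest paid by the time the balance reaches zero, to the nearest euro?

€1,185

Monthly rate r = 18.3%/12 = 1.525% = 0.01525.
Payoff takes n = ⌈−ln(1 − rB₀/P)/ln(1+r)⌉ = ⌈19.076⌉ = 20 payments; the last is €34.64.
Total paid = 19·€450.00 + €34.64 = €8,584.64.
Total interest = total paid − principal = €8,584.64 − €7,400.00 = €1,184.64.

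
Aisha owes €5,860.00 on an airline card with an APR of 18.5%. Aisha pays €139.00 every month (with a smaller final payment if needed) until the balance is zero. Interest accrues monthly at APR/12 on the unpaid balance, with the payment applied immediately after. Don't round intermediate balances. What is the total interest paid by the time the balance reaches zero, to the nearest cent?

Monthly rate r = 18.5%/12 = 1.54167% = 0.0154167.
Payoff takes n = ⌈−ln(1 − rB₀/P)/ln(1+r)⌉ = ⌈68.609⌉ = 69 payments; the last is €84.90.
Total paid = 68·€139.00 + €84.90 = €9,536.90.
Total interest = total paid − principal = €9,536.90 − €5,860.00 = €3,676.90.

€3,676.90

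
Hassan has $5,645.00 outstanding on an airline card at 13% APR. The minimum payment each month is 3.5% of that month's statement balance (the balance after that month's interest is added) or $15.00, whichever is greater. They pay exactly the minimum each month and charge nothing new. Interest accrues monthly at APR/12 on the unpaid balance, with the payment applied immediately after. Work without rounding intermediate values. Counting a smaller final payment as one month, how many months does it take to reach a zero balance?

139 months

Monthly rate r = 13%/12 = 1.08333% = 0.0108333.
While 3.5% of the post-interest balance exceeds $15.00, each month B ← (B·(1+r))·(1 − 0.035), i.e. B shrinks by the factor (1+r)·0.965 = 0.97545.
This holds for months 1–105. Entering month 106 the balance is $415.32; 3.5% of the post-interest balance is now below $15.00, so the flat $15.00 minimum applies from here.
From month 106 a fixed $15.00 at rate r clears $415.32 in 34 more payments. Total: 105 + 34 = 139 months.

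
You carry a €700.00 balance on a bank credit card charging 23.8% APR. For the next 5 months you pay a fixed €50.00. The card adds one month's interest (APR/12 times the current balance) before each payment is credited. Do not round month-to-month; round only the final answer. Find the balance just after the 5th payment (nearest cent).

€512.11

Monthly rate r = 23.8%/12 = 1.98333% = 0.0198333.
Each month: B ← B·(1+r) − €50.00.
Month 1: interest €13.88; balance after payment €663.88.
Month 2: interest €13.17; balance after payment €627.05.
Month 3: interest €12.44; balance after payment €589.49.
Month 4: interest €11.69; balance after payment €551.18.
Month 5: interest €10.93; balance after payment €512.11.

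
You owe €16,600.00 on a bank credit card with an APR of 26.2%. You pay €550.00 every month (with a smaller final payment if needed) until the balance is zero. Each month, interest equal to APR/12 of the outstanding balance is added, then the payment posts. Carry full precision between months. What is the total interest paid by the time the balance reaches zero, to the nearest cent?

Monthly rate r = 26.2%/12 = 2.18333% = 0.0218333.
Payoff takes n = ⌈−ln(1 − rB₀/P)/ln(1+r)⌉ = ⌈49.809⌉ = 50 payments; the last is €445.59.
Total paid = 49·€550.00 + €445.59 = €27,395.59.
Total interest = total paid − principal = €27,395.59 − €16,600.00 = €10,795.59.

€10,795.59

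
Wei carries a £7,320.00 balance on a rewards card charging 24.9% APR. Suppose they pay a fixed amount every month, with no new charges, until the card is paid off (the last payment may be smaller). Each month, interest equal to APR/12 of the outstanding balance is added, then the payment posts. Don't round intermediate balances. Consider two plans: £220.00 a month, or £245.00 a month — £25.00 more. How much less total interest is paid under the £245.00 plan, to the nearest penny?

Monthly rate r = 24.9%/12 = 2.075% = 0.02075.
At £220.00/mo: n = ⌈−ln(1 − rB₀/P)/ln(1+r)⌉ = 58 payments (last £20.08); total interest = total paid − £7,320.00 = £5,240.08.
At £245.00/mo: 48 payments (last £26.57); total interest £4,221.57.
Interest saved = £5,240.08 − £4,221.57 = £1,018.51.

£1,018.51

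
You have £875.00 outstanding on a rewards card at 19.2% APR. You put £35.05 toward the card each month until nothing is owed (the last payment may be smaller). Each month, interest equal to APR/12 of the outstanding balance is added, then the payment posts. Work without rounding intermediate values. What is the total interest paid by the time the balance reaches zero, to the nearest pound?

Monthly rate r = 19.2%/12 = 1.6% = 0.016.
Payoff takes n = ⌈−ln(1 − rB₀/P)/ln(1+r)⌉ = ⌈32.121⌉ = 33 payments; the last is £4.29.
Total paid = 32·£35.05 + £4.29 = £1,125.89.
Total interest = total paid − principal = £1,125.89 − £875.00 = £250.89.

£251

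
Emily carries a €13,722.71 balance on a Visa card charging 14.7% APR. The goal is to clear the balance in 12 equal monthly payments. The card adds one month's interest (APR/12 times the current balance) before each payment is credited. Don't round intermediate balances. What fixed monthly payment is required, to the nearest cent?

€1,236.65

Monthly rate r = 14.7%/12 = 1.225% = 0.01225.
Level-payment amortization: P = B₀·r / (1 − (1+r)^(−n)) = 13722.71·0.01225 / (1 − 1.01225^(−12)).
Denominator 1 − (1+r)^(−12) = 0.13593468.
P = 168.103 / 0.13593468 ≈ 1236.65.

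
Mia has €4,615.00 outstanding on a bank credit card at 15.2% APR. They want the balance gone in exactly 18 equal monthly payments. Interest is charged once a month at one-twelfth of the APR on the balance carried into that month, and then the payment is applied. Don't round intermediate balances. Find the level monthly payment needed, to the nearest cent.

Monthly rate r = 15.2%/12 = 1.26667% = 0.0126667.
Level-payment amortization: P = B₀·r / (1 − (1+r)^(−n)) = 4615.00·0.0126667 / (1 − 1.01267^(−18)).
Denominator 1 − (1+r)^(−18) = 0.202734937.
P = 58.4567 / 0.202734937 ≈ 288.34.

€288.34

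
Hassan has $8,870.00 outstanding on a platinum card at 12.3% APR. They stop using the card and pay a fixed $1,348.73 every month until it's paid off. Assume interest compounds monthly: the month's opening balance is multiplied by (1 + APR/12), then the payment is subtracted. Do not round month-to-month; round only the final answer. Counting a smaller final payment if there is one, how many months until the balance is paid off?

7 months

Monthly rate r = 12.3%/12 = 1.025% = 0.01025.
Recurrence: B ← B·(1+r) − $1,348.73.
Month 1: interest $90.92; balance after payment $7,612.19.
Month 2: interest $78.02; balance after payment $6,341.48.
Closed form: n = −ln(1 − rB₀/P)/ln(1+r) = −ln(0.93259)/ln(1.01025) ≈ 6.844, so the balance reaches zero during payment 7.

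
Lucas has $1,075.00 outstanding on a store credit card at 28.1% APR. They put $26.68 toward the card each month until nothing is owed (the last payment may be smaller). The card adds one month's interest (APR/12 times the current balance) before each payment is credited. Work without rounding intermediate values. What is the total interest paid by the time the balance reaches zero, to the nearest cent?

$2,237.45

Monthly rate r = 28.1%/12 = 2.34167% = 0.0234167.
Payoff takes n = ⌈−ln(1 − rB₀/P)/ln(1+r)⌉ = ⌈124.153⌉ = 125 payments; the last is $4.13.
Total paid = 124·$26.68 + $4.13 = $3,312.45.
Total interest = total paid − principal = $3,312.45 − $1,075.00 = $2,237.45.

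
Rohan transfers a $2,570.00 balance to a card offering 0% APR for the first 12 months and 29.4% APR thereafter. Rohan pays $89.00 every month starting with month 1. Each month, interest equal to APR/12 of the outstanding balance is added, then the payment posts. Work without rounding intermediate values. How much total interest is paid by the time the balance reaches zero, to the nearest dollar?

$460

Promo months 1–12 at r₀ = 0%/12 = 0; months 13+ at r₁ = 29.4%/12 = 0.0245.
After month 12 (no interest yet): B = $2,570.00 − 12·$89.00 = $1,502.00.
Then at r₁ with $89.00/mo: n₂ = −ln(1 − r₁·B/P)/ln(1+r₁) ≈ 22.04 → 23 more payments.
Total paid = 34·$89.00 + $3.84 = $3,029.84; interest = $3,029.84 − $2,570.00 = $459.84.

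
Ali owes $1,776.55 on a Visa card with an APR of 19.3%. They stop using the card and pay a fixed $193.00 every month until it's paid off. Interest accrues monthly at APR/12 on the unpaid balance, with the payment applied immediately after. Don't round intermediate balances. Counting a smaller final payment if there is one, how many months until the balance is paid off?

11 months

Monthly rate r = 19.3%/12 = 1.60833% = 0.0160833.
Recurrence: B ← B·(1+r) − $193.00.
Month 1: interest $28.57; balance after payment $1,612.12.
Month 2: interest $25.93; balance after payment $1,445.05.
Closed form: n = −ln(1 − rB₀/P)/ln(1+r) = −ln(0.85195)/ln(1.01608) ≈ 10.042, so the balance reaches zero during payment 11.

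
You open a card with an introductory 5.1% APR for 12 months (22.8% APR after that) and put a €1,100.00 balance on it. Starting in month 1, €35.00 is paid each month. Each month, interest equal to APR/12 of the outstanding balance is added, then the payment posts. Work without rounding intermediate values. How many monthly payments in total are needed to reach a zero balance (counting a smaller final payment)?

39 payments

Promo months 1–12 at r₀ = 5.1%/12 = 0.00425; months 13+ at r₁ = 22.8%/12 = 0.019.
After month 12: iterate B ← B·(1+r₀) − €35.00 for 12 months → €727.47.
Then at r₁ with €35.00/mo: n₂ = −ln(1 − r₁·B/P)/ln(1+r₁) ≈ 26.69 → 27 more payments.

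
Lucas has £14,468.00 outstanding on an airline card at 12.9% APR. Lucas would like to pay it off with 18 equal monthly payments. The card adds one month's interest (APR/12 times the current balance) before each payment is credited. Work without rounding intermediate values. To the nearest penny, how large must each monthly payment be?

£888.35

Monthly rate r = 12.9%/12 = 1.075% = 0.01075.
Level-payment amortization: P = B₀·r / (1 − (1+r)^(−n)) = 14468.00·0.01075 / (1 − 1.01075^(−18)).
Denominator 1 − (1+r)^(−18) = 0.175078733.
P = 155.531 / 0.175078733 ≈ 888.35.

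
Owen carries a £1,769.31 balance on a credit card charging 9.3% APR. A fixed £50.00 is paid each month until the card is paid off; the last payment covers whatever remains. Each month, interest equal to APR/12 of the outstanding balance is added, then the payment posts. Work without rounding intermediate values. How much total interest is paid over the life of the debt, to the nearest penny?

£306.74

Monthly rate r = 9.3%/12 = 0.775% = 0.00775.
Payoff takes n = ⌈−ln(1 − rB₀/P)/ln(1+r)⌉ = ⌈41.520⌉ = 42 payments; the last is £26.05.
Total paid = 41·£50.00 + £26.05 = £2,076.05.
Total interest = total paid − principal = £2,076.05 − £1,769.31 = £306.74.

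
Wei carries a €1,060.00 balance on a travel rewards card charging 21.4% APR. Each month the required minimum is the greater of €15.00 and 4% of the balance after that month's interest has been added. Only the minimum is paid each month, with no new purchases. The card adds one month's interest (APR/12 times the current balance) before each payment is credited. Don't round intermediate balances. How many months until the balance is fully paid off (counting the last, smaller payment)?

79 months

Monthly rate r = 21.4%/12 = 1.78333% = 0.0178333.
While 4% of the post-interest balance exceeds €15.00, each month B ← (B·(1+r))·(1 − 0.04), i.e. B shrinks by the factor (1+r)·0.96 = 0.97712.
This holds for months 1–46. Entering month 47 the balance is €365.52; 4% of the post-interest balance is now below €15.00, so the flat €15.00 minimum applies from here.
From month 47 a fixed €15.00 at rate r clears €365.52 in 33 more payments. Total: 46 + 33 = 79 months.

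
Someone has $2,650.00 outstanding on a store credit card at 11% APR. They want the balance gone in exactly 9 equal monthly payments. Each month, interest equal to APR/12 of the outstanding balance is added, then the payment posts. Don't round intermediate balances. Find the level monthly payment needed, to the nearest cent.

Monthly rate r = 11%/12 = 0.916667% = 0.00916667.
Level-payment amortization: P = B₀·r / (1 − (1+r)^(−n)) = 2650.00·0.00916667 / (1 − 1.00917^(−9)).
Denominator 1 − (1+r)^(−9) = 0.0788424285.
P = 24.2917 / 0.0788424285 ≈ 308.10.

$308.10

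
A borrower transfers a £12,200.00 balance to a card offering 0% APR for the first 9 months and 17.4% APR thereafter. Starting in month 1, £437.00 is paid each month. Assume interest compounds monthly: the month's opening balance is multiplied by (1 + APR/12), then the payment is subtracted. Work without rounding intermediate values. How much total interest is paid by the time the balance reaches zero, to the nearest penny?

Promo months 1–9 at r₀ = 0%/12 = 0; months 10+ at r₁ = 17.4%/12 = 0.0145.
After month 9 (no interest yet): B = £12,200.00 − 9·£437.00 = £8,267.00.
Then at r₁ with £437.00/mo: n₂ = −ln(1 − r₁·B/P)/ln(1+r₁) ≈ 22.27 → 23 more payments.
Total paid = 31·£437.00 + £119.52 = £13,666.52; interest = £13,666.52 − £12,200.00 = £1,466.52.

£1,466.52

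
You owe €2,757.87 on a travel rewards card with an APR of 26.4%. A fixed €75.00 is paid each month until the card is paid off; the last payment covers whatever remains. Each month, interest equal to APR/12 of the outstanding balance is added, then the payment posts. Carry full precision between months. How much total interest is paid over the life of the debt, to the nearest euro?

Monthly rate r = 26.4%/12 = 2.2% = 0.022.
Payoff takes n = ⌈−ln(1 − rB₀/P)/ln(1+r)⌉ = ⌈76.068⌉ = 77 payments; the last is €5.15.
Total paid = 76·€75.00 + €5.15 = €5,705.15.
Total interest = total paid − principal = €5,705.15 − €2,757.87 = €2,947.28.

€2,947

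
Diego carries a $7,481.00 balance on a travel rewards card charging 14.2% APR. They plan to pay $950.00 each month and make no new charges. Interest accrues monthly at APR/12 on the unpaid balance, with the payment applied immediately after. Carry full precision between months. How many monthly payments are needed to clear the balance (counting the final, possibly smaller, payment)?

9 payments

Monthly rate r = 14.2%/12 = 1.18333% = 0.0118333.
Recurrence: B ← B·(1+r) − $950.00.
Month 1: interest $88.53; balance after payment $6,619.53.
Month 2: interest $78.33; balance after payment $5,747.86.
Closed form: n = −ln(1 − rB₀/P)/ln(1+r) = −ln(0.90682)/ln(1.01183) ≈ 8.315, so the balance reaches zero during payment 9.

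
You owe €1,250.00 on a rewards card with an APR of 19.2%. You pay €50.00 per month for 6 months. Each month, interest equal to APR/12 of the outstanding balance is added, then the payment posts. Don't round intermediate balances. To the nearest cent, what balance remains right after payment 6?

Monthly rate r = 19.2%/12 = 1.6% = 0.016.
Each month: B ← B·(1+r) − €50.00.
Month 1: interest €20.00; balance after payment €1,220.00.
Month 2: interest €19.52; balance after payment €1,189.52.
Month 3: interest €19.03; balance after payment €1,158.55.
Month 4: interest €18.54; balance after payment €1,127.09.
Month 5: interest €18.03; balance after payment €1,095.12.
Month 6: interest €17.52; balance after payment €1,062.64.

€1,062.64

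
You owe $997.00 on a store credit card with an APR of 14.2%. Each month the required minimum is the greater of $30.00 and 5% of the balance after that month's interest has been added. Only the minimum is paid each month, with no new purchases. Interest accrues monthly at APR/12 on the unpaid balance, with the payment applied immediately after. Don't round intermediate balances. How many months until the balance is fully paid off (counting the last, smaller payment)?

Monthly rate r = 14.2%/12 = 1.18333% = 0.0118333.
While 5% of the post-interest balance exceeds $30.00, each month B ← (B·(1+r))·(1 − 0.05), i.e. B shrinks by the factor (1+r)·0.95 = 0.96124.
This holds for months 1–14. Entering month 15 the balance is $573.26; 5% of the post-interest balance is now below $30.00, so the flat $30.00 minimum applies from here.
From month 15 a fixed $30.00 at rate r clears $573.26 in 22 more payments. Total: 14 + 22 = 36 months.

36 months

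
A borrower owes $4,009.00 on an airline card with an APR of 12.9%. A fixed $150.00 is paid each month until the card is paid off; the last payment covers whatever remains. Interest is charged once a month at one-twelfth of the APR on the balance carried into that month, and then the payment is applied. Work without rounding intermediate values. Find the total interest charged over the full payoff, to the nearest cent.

$742.73

Monthly rate r = 12.9%/12 = 1.075% = 0.01075.
Payoff takes n = ⌈−ln(1 − rB₀/P)/ln(1+r)⌉ = ⌈31.677⌉ = 32 payments; the last is $101.73.
Total paid = 31·$150.00 + $101.73 = $4,751.73.
Total interest = total paid − principal = $4,751.73 − $4,009.00 = $742.73.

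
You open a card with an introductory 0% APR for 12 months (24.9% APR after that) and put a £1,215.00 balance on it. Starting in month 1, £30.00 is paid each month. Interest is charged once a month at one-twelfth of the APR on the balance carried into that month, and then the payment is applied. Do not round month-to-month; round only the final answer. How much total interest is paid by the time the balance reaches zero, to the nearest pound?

Promo months 1–12 at r₀ = 0%/12 = 0; months 13+ at r₁ = 24.9%/12 = 0.02075.
After month 12 (no interest yet): B = £1,215.00 − 12·£30.00 = £855.00.
Then at r₁ with £30.00/mo: n₂ = −ln(1 − r₁·B/P)/ln(1+r₁) ≈ 43.58 → 44 more payments.
Total paid = 55·£30.00 + £17.37 = £1,667.37; interest = £1,667.37 − £1,215.00 = £452.37.

£452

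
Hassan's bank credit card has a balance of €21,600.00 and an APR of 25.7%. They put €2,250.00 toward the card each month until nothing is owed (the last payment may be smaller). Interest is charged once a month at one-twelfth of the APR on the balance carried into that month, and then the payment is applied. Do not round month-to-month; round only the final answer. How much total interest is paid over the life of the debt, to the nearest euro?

€2,842

Monthly rate r = 25.7%/12 = 2.14167% = 0.0214167.
Payoff takes n = ⌈−ln(1 − rB₀/P)/ln(1+r)⌉ = ⌈10.862⌉ = 11 payments; the last is €1,941.95.
Total paid = 10·€2,250.00 + €1,941.95 = €24,441.95.
Total interest = total paid − principal = €24,441.95 − €21,600.00 = €2,841.95.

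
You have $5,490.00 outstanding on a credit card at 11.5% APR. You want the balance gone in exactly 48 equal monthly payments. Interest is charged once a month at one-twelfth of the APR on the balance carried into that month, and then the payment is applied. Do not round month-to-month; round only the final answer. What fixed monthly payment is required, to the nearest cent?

Monthly rate r = 11.5%/12 = 0.958333% = 0.00958333.
Level-payment amortization: P = B₀·r / (1 − (1+r)^(−n)) = 5490.00·0.00958333 / (1 − 1.00958^(−48)).
Denominator 1 − (1+r)^(−48) = 0.367332211.
P = 52.6125 / 0.367332211 ≈ 143.23.

$143.23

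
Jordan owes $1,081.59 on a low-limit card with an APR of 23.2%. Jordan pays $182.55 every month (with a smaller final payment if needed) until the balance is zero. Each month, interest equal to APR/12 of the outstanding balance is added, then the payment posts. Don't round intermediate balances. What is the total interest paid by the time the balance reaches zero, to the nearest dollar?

$79

Monthly rate r = 23.2%/12 = 1.93333% = 0.0193333.
Payoff takes n = ⌈−ln(1 − rB₀/P)/ln(1+r)⌉ = ⌈6.353⌉ = 7 payments; the last is $64.88.
Total paid = 6·$182.55 + $64.88 = $1,160.18.
Total interest = total paid − principal = $1,160.18 − $1,081.59 = $78.59.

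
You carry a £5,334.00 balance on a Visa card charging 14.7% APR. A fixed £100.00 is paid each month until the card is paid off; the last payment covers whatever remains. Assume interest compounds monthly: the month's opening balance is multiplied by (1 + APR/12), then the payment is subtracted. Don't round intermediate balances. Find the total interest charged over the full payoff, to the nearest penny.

£3,368.91

Monthly rate r = 14.7%/12 = 1.225% = 0.01225.
Payoff takes n = ⌈−ln(1 − rB₀/P)/ln(1+r)⌉ = ⌈87.029⌉ = 88 payments; the last is £2.91.
Total paid = 87·£100.00 + £2.91 = £8,702.91.
Total interest = total paid − principal = £8,702.91 − £5,334.00 = £3,368.91.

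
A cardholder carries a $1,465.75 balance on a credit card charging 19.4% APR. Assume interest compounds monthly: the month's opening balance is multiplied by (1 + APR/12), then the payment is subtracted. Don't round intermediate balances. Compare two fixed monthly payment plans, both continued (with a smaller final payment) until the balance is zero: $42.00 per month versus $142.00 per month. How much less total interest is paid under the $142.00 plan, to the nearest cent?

$558.39

Monthly rate r = 19.4%/12 = 1.61667% = 0.0161667.
At $42.00/mo: n = ⌈−ln(1 − rB₀/P)/ln(1+r)⌉ = 52 payments (last $33.21); total interest = total paid − $1,465.75 = $709.46.
At $142.00/mo: 12 payments (last $54.82); total interest $151.07.
Interest saved = $709.46 − $151.07 = $558.39.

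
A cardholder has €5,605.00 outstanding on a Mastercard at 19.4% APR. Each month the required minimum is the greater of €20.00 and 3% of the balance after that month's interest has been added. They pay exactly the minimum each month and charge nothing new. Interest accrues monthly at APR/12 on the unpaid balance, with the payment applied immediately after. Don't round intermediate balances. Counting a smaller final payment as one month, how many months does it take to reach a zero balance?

196 months

Monthly rate r = 19.4%/12 = 1.61667% = 0.0161667.
While 3% of the post-interest balance exceeds €20.00, each month B ← (B·(1+r))·(1 − 0.03), i.e. B shrinks by the factor (1+r)·0.97 = 0.98568.
This holds for months 1–149. Entering month 150 the balance is €653.64; 3% of the post-interest balance is now below €20.00, so the flat €20.00 minimum applies from here.
From month 150 a fixed €20.00 at rate r clears €653.64 in 47 more payments. Total: 149 + 47 = 196 months.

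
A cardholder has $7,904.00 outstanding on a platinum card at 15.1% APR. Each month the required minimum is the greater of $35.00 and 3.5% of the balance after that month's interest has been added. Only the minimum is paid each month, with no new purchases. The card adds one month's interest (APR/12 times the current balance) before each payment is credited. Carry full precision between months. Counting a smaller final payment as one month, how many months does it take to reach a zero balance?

126 months

Monthly rate r = 15.1%/12 = 1.25833% = 0.0125833.
While 3.5% of the post-interest balance exceeds $35.00, each month B ← (B·(1+r))·(1 − 0.035), i.e. B shrinks by the factor (1+r)·0.965 = 0.97714.
This holds for months 1–90. Entering month 91 the balance is $986.45; 3.5% of the post-interest balance is now below $35.00, so the flat $35.00 minimum applies from here.
From month 91 a fixed $35.00 at rate r clears $986.45 in 36 more payments. Total: 90 + 36 = 126 months.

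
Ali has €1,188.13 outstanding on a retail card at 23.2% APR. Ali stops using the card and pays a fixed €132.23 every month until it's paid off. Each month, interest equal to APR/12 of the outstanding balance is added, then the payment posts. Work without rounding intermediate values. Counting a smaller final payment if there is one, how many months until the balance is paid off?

Monthly rate r = 23.2%/12 = 1.93333% = 0.0193333.
Recurrence: B ← B·(1+r) − €132.23.
Month 1: interest €22.97; balance after payment €1,078.87.
Month 2: interest €20.86; balance after payment €967.50.
Closed form: n = −ln(1 − rB₀/P)/ln(1+r) = −ln(0.82628)/ln(1.01933) ≈ 9.965, so the balance reaches zero during payment 10.

10 months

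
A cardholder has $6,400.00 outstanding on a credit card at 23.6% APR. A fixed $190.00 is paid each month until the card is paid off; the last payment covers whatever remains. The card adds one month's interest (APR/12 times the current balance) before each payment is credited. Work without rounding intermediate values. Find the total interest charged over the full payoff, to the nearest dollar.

$4,196

Monthly rate r = 23.6%/12 = 1.96667% = 0.0196667.
Payoff takes n = ⌈−ln(1 − rB₀/P)/ln(1+r)⌉ = ⌈55.765⌉ = 56 payments; the last is $145.62.
Total paid = 55·$190.00 + $145.62 = $10,595.62.
Total interest = total paid − principal = $10,595.62 − $6,400.00 = $4,195.62.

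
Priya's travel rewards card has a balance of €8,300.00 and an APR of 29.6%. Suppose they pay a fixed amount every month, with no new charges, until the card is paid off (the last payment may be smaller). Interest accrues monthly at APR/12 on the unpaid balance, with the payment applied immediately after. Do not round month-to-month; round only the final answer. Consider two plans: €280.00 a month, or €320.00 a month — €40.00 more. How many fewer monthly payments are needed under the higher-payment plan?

Monthly rate r = 29.6%/12 = 2.46667% = 0.0246667.
At €280.00/mo: n = ⌈−ln(1 − rB₀/P)/ln(1+r)⌉ = 54 payments (last €256.31); total interest = total paid − €8,300.00 = €6,796.31.
At €320.00/mo: 42 payments (last €289.40); total interest €5,109.40.
Payments saved = 54 − 42 = 12.

12 fewer payments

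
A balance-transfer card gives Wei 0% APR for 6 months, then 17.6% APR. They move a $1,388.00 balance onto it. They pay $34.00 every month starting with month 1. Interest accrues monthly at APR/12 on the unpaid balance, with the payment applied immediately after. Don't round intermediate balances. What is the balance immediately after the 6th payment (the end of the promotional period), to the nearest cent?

$1,184.00

Promo months 1–6 at r₀ = 0%/12 = 0; months 7+ at r₁ = 17.6%/12 = 0.0146667.
After month 6 (no interest yet): B = $1,388.00 − 6·$34.00 = $1,184.00.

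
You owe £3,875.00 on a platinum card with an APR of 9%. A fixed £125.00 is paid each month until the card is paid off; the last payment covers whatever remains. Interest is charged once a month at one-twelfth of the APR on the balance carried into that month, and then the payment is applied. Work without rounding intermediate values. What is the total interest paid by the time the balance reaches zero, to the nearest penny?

Monthly rate r = 9%/12 = 0.75% = 0.0075.
Payoff takes n = ⌈−ln(1 − rB₀/P)/ln(1+r)⌉ = ⌈35.414⌉ = 36 payments; the last is £51.91.
Total paid = 35·£125.00 + £51.91 = £4,426.91.
Total interest = total paid − principal = £4,426.91 − £3,875.00 = £551.91.

£551.91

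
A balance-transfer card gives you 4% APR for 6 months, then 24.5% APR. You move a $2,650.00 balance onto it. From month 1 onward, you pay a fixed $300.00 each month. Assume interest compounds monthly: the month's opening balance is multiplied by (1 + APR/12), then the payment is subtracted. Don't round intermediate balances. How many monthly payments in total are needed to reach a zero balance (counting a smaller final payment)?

Promo months 1–6 at r₀ = 4%/12 = 0.00333333; months 7+ at r₁ = 24.5%/12 = 0.0204167.
After month 6: iterate B ← B·(1+r₀) − $300.00 for 6 months → $888.38.
Then at r₁ with $300.00/mo: n₂ = −ln(1 − r₁·B/P)/ln(1+r₁) ≈ 3.09 → 4 more payments.

10 months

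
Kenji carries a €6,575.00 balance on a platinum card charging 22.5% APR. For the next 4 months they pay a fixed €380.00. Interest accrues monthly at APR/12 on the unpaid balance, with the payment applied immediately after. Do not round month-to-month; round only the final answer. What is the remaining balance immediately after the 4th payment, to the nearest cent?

€5,518.88

Monthly rate r = 22.5%/12 = 1.875% = 0.01875.
Each month: B ← B·(1+r) − €380.00.
Month 1: interest €123.28; balance after payment €6,318.28.
Month 2: interest €118.47; balance after payment €6,056.75.
Month 3: interest €113.56; balance after payment €5,790.31.
Month 4: interest €108.57; balance after payment €5,518.88.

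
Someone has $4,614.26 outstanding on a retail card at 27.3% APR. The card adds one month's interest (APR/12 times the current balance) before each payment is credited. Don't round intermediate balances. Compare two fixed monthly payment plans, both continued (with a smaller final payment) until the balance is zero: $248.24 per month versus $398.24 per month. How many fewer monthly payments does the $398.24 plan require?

11 fewer payments

Monthly rate r = 27.3%/12 = 2.275% = 0.02275.
At $248.24/mo: n = ⌈−ln(1 − rB₀/P)/ln(1+r)⌉ = 25 payments (last $108.99); total interest = total paid − $4,614.26 = $1,452.49.
At $398.24/mo: 14 payments (last $240.78); total interest $803.64.
Payments saved = 25 − 14 = 11.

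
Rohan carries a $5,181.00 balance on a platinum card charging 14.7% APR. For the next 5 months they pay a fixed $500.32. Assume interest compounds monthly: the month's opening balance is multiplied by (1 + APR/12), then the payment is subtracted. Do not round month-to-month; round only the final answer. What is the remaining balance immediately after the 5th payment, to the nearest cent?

$2,942.56

Monthly rate r = 14.7%/12 = 1.225% = 0.01225.
Each month: B ← B·(1+r) − $500.32.
Month 1: interest $63.47; balance after payment $4,744.15.
Month 2: interest $58.12; balance after payment $4,301.94.
Month 3: interest $52.70; balance after payment $3,854.32.
Month 4: interest $47.22; balance after payment $3,401.22.
Month 5: interest $41.66; balance after payment $2,942.56.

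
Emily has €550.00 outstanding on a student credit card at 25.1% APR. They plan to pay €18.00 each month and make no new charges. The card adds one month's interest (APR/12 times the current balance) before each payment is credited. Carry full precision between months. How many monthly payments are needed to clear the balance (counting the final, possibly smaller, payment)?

50 months

Monthly rate r = 25.1%/12 = 2.09167% = 0.0209167.
Recurrence: B ← B·(1+r) − €18.00.
Month 1: interest €11.50; balance after payment €543.50.
Month 2: interest €11.37; balance after payment €536.87.
Closed form: n = −ln(1 − rB₀/P)/ln(1+r) = −ln(0.36088)/ln(1.02092) ≈ 49.235, so the balance reaches zero during payment 50.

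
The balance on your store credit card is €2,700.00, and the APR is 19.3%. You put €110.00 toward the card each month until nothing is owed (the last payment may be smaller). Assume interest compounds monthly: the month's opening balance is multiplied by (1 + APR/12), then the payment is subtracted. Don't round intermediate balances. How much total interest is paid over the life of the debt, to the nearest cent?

Monthly rate r = 19.3%/12 = 1.60833% = 0.0160833.
Payoff takes n = ⌈−ln(1 − rB₀/P)/ln(1+r)⌉ = ⌈31.472⌉ = 32 payments; the last is €52.17.
Total paid = 31·€110.00 + €52.17 = €3,462.17.
Total interest = total paid − principal = €3,462.17 − €2,700.00 = €762.17.

€762.17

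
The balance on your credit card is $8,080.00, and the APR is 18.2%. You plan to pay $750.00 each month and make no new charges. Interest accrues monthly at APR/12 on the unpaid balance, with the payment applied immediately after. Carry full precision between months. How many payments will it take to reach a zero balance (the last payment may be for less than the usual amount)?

12 months

Monthly rate r = 18.2%/12 = 1.51667% = 0.0151667.
Recurrence: B ← B·(1+r) − $750.00.
Month 1: interest $122.55; balance after payment $7,452.55.
Month 2: interest $113.03; balance after payment $6,815.58.
Closed form: n = −ln(1 − rB₀/P)/ln(1+r) = −ln(0.8366)/ln(1.01517) ≈ 11.852, so the balance reaches zero during payment 12.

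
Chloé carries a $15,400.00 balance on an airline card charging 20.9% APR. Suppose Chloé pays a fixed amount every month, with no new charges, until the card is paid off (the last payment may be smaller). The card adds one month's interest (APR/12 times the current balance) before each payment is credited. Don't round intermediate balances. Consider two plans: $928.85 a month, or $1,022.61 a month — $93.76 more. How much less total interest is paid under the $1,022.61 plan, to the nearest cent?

Monthly rate r = 20.9%/12 = 1.74167% = 0.0174167.
At $928.85/mo: n = ⌈−ln(1 − rB₀/P)/ln(1+r)⌉ = 20 payments (last $683.69); total interest = total paid − $15,400.00 = $2,931.84.
At $1,022.61/mo: 18 payments (last $633.71); total interest $2,618.08.
Interest saved = $2,931.84 − $2,618.08 = $313.76.

$313.76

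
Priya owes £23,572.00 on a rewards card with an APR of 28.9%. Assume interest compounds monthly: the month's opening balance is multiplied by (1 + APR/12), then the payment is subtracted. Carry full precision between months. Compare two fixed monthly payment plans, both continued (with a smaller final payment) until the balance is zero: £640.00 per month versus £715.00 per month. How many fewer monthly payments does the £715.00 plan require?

25 fewer payments

Monthly rate r = 28.9%/12 = 2.40833% = 0.0240833.
At £640.00/mo: n = ⌈−ln(1 − rB₀/P)/ln(1+r)⌉ = 92 payments (last £403.26); total interest = total paid − £23,572.00 = £35,071.26.
At £715.00/mo: 67 payments (last £275.34); total interest £23,893.34.
Payments saved = 92 − 67 = 25.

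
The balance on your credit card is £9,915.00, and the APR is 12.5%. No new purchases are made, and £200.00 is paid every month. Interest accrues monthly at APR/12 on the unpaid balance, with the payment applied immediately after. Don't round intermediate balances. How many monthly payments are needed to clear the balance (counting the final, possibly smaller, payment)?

71 payments

Monthly rate r = 12.5%/12 = 1.04167% = 0.0104167.
Recurrence: B ← B·(1+r) − £200.00.
Month 1: interest £103.28; balance after payment £9,818.28.
Month 2: interest £102.27; balance after payment £9,720.56.
Closed form: n = −ln(1 − rB₀/P)/ln(1+r) = −ln(0.48359)/ln(1.01042) ≈ 70.108, so the balance reaches zero during payment 71.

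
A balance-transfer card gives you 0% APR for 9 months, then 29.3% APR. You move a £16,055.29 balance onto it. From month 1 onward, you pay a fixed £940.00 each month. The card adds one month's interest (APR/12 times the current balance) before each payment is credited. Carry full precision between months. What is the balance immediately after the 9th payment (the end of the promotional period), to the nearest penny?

Promo months 1–9 at r₀ = 0%/12 = 0; months 10+ at r₁ = 29.3%/12 = 0.0244167.
After month 9 (no interest yet): B = £16,055.29 − 9·£940.00 = £7,595.29.

£7,595.29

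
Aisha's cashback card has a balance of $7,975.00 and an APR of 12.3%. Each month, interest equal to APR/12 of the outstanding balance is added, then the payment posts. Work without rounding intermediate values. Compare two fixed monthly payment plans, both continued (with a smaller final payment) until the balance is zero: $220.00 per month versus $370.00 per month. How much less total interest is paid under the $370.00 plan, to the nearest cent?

Monthly rate r = 12.3%/12 = 1.025% = 0.01025.
At $220.00/mo: n = ⌈−ln(1 − rB₀/P)/ln(1+r)⌉ = 46 payments (last $121.45); total interest = total paid − $7,975.00 = $2,046.45.
At $370.00/mo: 25 payments (last $178.45); total interest $1,083.45.
Interest saved = $2,046.45 − $1,083.45 = $963.00.

$963.00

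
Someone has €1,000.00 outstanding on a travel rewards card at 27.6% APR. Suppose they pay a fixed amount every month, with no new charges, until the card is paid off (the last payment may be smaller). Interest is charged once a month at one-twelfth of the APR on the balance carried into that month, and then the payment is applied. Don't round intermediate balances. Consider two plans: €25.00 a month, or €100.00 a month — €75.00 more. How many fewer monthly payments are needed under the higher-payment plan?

100 fewer payments

Monthly rate r = 27.6%/12 = 2.3% = 0.023.
At €25.00/mo: n = ⌈−ln(1 − rB₀/P)/ln(1+r)⌉ = 112 payments (last €1.83); total interest = total paid − €1,000.00 = €1,776.83.
At €100.00/mo: 12 payments (last €49.67); total interest €149.67.
Payments saved = 112 − 12 = 100.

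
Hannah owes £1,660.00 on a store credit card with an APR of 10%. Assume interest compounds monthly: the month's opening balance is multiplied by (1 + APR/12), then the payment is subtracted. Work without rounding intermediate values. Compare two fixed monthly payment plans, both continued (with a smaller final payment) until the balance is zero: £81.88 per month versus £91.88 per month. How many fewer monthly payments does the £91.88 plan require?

3 fewer payments

Monthly rate r = 10%/12 = 0.833333% = 0.00833333.
At £81.88/mo: n = ⌈−ln(1 − rB₀/P)/ln(1+r)⌉ = 23 payments (last £24.61); total interest = total paid − £1,660.00 = £165.97.
At £91.88/mo: 20 payments (last £60.97); total interest £146.69.
Payments saved = 23 − 20 = 3.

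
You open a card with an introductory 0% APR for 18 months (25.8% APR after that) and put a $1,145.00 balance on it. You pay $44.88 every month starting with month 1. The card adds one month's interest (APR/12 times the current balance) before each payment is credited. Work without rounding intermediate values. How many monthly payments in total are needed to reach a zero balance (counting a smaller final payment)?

27 months

Promo months 1–18 at r₀ = 0%/12 = 0; months 19+ at r₁ = 25.8%/12 = 0.0215.
After month 18 (no interest yet): B = $1,145.00 − 18·$44.88 = $337.16.
Then at r₁ with $44.88/mo: n₂ = −ln(1 − r₁·B/P)/ln(1+r₁) ≈ 8.28 → 9 more payments.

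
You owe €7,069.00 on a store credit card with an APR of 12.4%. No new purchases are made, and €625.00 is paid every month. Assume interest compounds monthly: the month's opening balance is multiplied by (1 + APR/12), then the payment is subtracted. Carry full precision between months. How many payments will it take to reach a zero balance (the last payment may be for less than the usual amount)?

13 months

Monthly rate r = 12.4%/12 = 1.03333% = 0.0103333.
Recurrence: B ← B·(1+r) − €625.00.
Month 1: interest €73.05; balance after payment €6,517.05.
Month 2: interest €67.34; balance after payment €5,959.39.
Closed form: n = −ln(1 − rB₀/P)/ln(1+r) = −ln(0.88313)/ln(1.01033) ≈ 12.090, so the balance reaches zero during payment 13.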